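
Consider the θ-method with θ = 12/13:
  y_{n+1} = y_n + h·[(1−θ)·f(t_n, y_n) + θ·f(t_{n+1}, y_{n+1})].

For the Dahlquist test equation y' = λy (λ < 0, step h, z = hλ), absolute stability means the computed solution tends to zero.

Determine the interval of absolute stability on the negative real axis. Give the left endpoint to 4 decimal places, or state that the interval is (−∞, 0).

With y'=λy (z=hλ):
  y_{n+1} = y_n + z·[1/13·y_n + 12/13·y_{n+1}] ⇒ (1 − 12/13z)y_{n+1} = (1 + 1/13z)y_n
  R(z) = (1 + 1/13z)/(1 − 12/13z).

Find x<0 with |R(x)|<1.
x=-0.53: |R|=0.6441
x=-2: |R|=0.2973
x=-10: |R|=0.0226
x=-100: |R|=0.0717
θ=12/13≥1/2 ⇒ |1+1/13x|<|1−12/13x| ∀x<0 ⇒ unbounded interval.

unbounded; (−∞, 0).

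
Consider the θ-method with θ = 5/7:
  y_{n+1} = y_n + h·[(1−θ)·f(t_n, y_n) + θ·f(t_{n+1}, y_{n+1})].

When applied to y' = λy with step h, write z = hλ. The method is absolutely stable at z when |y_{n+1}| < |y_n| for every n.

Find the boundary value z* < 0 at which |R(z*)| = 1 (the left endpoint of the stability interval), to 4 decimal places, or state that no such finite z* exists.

Set f=λy, z=hλ:
  y_{n+1} = y_n + z·[2/7·y_n + 5/7·y_{n+1}] ⇒ (1 − 5/7z)y_{n+1} = (1 + 2/7z)y_n
  R(z) = (1 + 2/7z)/(1 − 5/7z).

Boundary: |R(x)|=1, x<0.
x=-0.71: |R|=0.5289
x=-2: |R|=0.1765
x=-10: |R|=0.2281
x=-100: |R|=0.3807
θ=5/7≥1/2 ⇒ |1+2/7x|<|1−5/7x| ∀x<0 ⇒ unbounded interval.

unbounded; (−∞, 0).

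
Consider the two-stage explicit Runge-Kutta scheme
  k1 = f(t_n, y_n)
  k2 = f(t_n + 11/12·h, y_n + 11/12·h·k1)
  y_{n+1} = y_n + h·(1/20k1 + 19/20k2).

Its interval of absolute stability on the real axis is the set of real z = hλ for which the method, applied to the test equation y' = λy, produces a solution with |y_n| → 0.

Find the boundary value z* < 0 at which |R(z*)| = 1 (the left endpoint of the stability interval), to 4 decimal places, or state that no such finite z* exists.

left endpoint -1.1483.

Test eqn y'=λy, z=hλ:
  k1=λy_n ⇒ h·k1=z·y_n;  k2=λ(1+11/12z)y_n ⇒ h·k2=z(1+11/12z)y_n
  y_{n+1}/y_n = 1 + 1/20z + 19/20z(1+11/12z) = 1 + z + 209/240z²
  Hence R(z) = 1 + z + 209/240z².

Find x<0 with |R(x)|<1.
x=-0.98: |R|=0.8563
R=1: x+209/240x²=0 ⇒ x=−240/209=-1.1483; min R=1−1/(4·209/240)=0.7129>−1
Confirm numerically:
  x=-1.049: |R|=0.90927 <1
  x=-0.734: |R|=0.73517 <1
  x=-0.695: |R|=0.72563 <1
  x=-1.603: |R|=1.63470 >1
  x=-1.525: |R|=1.50023 >1
  x=-1.337: |R|=1.21967 >1
So |R|<1 on (-1.1483, 0).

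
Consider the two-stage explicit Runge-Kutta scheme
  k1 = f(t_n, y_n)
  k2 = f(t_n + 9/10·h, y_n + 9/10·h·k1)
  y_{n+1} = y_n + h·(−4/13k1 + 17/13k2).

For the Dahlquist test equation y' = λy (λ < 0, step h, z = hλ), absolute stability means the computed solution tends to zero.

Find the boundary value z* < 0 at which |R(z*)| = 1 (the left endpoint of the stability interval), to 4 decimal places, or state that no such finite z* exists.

z* = -0.8497.

Test eqn y'=λy, z=hλ:
  k1=λy_n ⇒ h·k1=z·y_n;  k2=λ(1+9/10z)y_n ⇒ h·k2=z(1+9/10z)y_n
  y_{n+1}/y_n = 1 − 4/13z + 17/13z(1+9/10z) = 1 + z + 153/130z²
  ⇒ R(z) = 1 + z + 153/130z².

Need |R(x)|<1, x<0.
x=-1.62: |R|=2.4687
R=1: x+153/130x²=0 ⇒ x=−130/153=-0.8497; min R=1−1/(4·153/130)=0.7876>−1
Confirm numerically:
  x=-0.783: |R|=0.93856 <1
  x=-0.743: |R|=0.90672 <1
  x=-0.539: |R|=0.80292 <1
  x=-1.372: |R|=1.84342 >1
  x=-1.215: |R|=1.52240 >1
So |R|<1 on (-0.8497, 0).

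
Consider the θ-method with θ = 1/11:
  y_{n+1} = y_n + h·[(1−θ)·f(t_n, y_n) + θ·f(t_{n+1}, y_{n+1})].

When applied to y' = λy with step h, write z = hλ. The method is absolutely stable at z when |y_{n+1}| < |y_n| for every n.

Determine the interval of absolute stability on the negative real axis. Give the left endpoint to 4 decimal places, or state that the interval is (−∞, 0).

With y'=λy (z=hλ):
  y_{n+1} = y_n + z·[10/11·y_n + 1/11·y_{n+1}] ⇒ (1 − 1/11z)y_{n+1} = (1 + 10/11z)y_n
  so R(z) = (1 + 10/11z)/(1 − 1/11z).

Solve |R(x)|<1 on ℝ⁻.
x=-1.4: |R|=0.2419
R=−1: 1+10/11x = −1+1/11x ⇒ -9/11x=2 ⇒ x=2/(-9/11)=-2.4444
Confirm numerically:
  x=-2.338: |R|=0.92818 <1
  x=-1.969: |R|=0.67006 <1
  x=-1.679: |R|=0.45666 <1
  x=-2.971: |R|=1.33920 >1
  x=-2.493: |R|=1.03239 >1
Interval (-2.4444, 0).

z∈(-2.4444,0).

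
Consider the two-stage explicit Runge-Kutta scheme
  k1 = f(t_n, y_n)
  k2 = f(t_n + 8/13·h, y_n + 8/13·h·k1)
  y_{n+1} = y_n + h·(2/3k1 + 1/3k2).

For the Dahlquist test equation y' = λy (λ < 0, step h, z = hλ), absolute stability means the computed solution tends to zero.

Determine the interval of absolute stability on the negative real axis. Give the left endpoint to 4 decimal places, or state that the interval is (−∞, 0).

Test eqn y'=λy, z=hλ:
  k1=λy_n ⇒ h·k1=z·y_n;  k2=λ(1+8/13z)y_n ⇒ h·k2=z(1+8/13z)y_n
  y_{n+1}/y_n = 1 + 2/3z + 1/3z(1+8/13z) = 1 + z + 8/39z²
  ⇒ R(z) = 1 + z + 8/39z².

Boundary: |R(x)|=1, x<0.
x=-1.75: |R|=0.1218
R=1: x+8/39x²=0 ⇒ x=−39/8=-4.8750; min R=1−1/(4·8/39)=-0.2188>−1
Confirm numerically:
  x=-4.346: |R|=0.52840 <1
  x=-3.447: |R|=0.00971 <1
  x=-2.513: |R|=0.21758 <1
  x=-5.443: |R|=1.63418 >1
  x=-5.384: |R|=1.56214 >1
  x=-4.918: |R|=1.04338 >1
So |R|<1 on (-4.8750, 0).

(-4.8750, 0).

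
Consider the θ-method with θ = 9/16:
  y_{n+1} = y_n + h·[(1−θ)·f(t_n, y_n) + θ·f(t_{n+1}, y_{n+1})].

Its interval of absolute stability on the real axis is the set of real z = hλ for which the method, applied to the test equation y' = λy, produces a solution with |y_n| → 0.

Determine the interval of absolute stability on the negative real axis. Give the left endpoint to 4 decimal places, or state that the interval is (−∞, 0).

Set f=λy, z=hλ:
  y_{n+1} = y_n + z·[7/16·y_n + 9/16·y_{n+1}] ⇒ (1 − 9/16z)y_{n+1} = (1 + 7/16z)y_n
  Hence R(z) = (1 + 7/16z)/(1 − 9/16z).

Find x<0 with |R(x)|<1.
x=-1.54: |R|=0.1748
x=-2: |R|=0.0588
x=-10: |R|=0.5094
x=-100: |R|=0.7467
θ=9/16≥1/2 ⇒ |1+7/16x|<|1−9/16x| ∀x<0 ⇒ stable on all of ℝ⁻.

unbounded; (−∞, 0).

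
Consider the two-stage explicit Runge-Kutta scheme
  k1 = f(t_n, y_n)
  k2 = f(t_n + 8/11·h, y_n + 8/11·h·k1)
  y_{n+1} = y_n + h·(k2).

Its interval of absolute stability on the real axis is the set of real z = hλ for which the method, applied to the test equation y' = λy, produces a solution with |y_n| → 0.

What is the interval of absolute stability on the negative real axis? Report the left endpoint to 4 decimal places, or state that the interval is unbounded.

On y'=λy, z=hλ:
  k1=λy_n ⇒ h·k1=z·y_n;  k2=λ(1+8/11z)y_n ⇒ h·k2=z(1+8/11z)y_n
  y_{n+1}/y_n = 1 + z(1+8/11z) = 1 + z + 8/11z²
  R(z) = 1 + z + 8/11z².

Need |R(x)|<1, x<0.
x=-0.46: |R|=0.6939
R=1: x+8/11x²=0 ⇒ x=−11/8=-1.3750; min R=1−1/(4·8/11)=0.6562>−1
Confirm numerically:
  x=-1.088: |R|=0.77290 <1
  x=-1.013: |R|=0.73330 <1
  x=-0.756: |R|=0.65966 <1
  x=-1.912: |R|=1.74672 >1
  x=-1.576: |R|=1.23038 >1
Interval (-1.3750, 0).

z∈(-1.3750,0).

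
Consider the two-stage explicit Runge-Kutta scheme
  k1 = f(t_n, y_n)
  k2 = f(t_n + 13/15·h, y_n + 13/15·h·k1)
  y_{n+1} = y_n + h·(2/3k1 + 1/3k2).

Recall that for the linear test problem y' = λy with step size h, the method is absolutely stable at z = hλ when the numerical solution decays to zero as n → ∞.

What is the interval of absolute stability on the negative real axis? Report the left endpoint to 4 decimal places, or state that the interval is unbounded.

Test eqn y'=λy, z=hλ:
  k1=λy_n ⇒ h·k1=z·y_n;  k2=λ(1+13/15z)y_n ⇒ h·k2=z(1+13/15z)y_n
  y_{n+1}/y_n = 1 + 2/3z + 1/3z(1+13/15z) = 1 + z + 13/45z²
  Hence R(z) = 1 + z + 13/45z².

Find x<0 with |R(x)|<1.
x=-1.24: |R|=0.2042
R=1: x+13/45x²=0 ⇒ x=−45/13=-3.4615; min R=1−1/(4·13/45)=0.1346>−1
Confirm numerically:
  x=-2.921: |R|=0.54387 <1
  x=-2.226: |R|=0.20547 <1
  x=-1.695: |R|=0.13499 <1
  x=-3.894: |R|=1.48649 >1
  x=-3.807: |R|=1.37994 >1
  x=-3.721: |R|=1.27891 >1
So |R|<1 on (-3.4615, 0).

(-3.4615, 0).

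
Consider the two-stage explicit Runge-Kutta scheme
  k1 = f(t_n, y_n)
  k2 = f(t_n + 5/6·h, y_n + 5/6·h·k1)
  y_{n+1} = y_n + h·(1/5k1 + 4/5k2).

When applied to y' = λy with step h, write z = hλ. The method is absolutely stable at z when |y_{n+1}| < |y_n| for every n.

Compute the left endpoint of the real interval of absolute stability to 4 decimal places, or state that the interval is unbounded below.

z* = -1.5000.

With y'=λy (z=hλ):
  k1=λy_n ⇒ h·k1=z·y_n;  k2=λ(1+5/6z)y_n ⇒ h·k2=z(1+5/6z)y_n
  y_{n+1}/y_n = 1 + 1/5z + 4/5z(1+5/6z) = 1 + z + 2/3z²
  ⇒ R(z) = 1 + z + 2/3z².

Need |R(x)|<1, x<0.
x=-0.46: |R|=0.6811
R=1: x+2/3x²=0 ⇒ x=−3/2=-1.5000; min R=1−1/(4·2/3)=0.6250>−1
Confirm numerically:
  x=-1.142: |R|=0.72744 <1
  x=-1.066: |R|=0.69157 <1
  x=-0.815: |R|=0.62782 <1
  x=-0.802: |R|=0.62680 <1
  x=-1.681: |R|=1.20284 >1
  x=-1.645: |R|=1.15902 >1
Interval (-1.5000, 0).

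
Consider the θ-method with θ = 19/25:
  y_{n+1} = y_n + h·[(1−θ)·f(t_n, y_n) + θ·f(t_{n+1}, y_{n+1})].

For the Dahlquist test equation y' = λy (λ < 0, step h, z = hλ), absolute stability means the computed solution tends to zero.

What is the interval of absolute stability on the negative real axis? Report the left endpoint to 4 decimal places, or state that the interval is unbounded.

Test eqn y'=λy, z=hλ:
  y_{n+1} = y_n + z·[6/25·y_n + 19/25·y_{n+1}] ⇒ (1 − 19/25z)y_{n+1} = (1 + 6/25z)y_n
  R(z) = (1 + 6/25z)/(1 − 19/25z).

Find x<0 with |R(x)|<1.
x=-0.99: |R|=0.4351
x=-2: |R|=0.2063
x=-10: |R|=0.1628
x=-100: |R|=0.2987
θ=19/25≥1/2 ⇒ |1+6/25x|<|1−19/25x| ∀x<0 ⇒ stable on all of ℝ⁻.

unbounded; (−∞, 0).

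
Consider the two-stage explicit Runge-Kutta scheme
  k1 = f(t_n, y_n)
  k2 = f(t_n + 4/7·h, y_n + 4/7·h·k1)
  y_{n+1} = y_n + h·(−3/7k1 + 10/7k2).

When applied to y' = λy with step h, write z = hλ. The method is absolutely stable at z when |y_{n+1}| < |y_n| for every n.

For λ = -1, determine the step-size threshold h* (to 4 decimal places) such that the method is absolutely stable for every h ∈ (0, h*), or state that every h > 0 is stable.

On y'=λy, z=hλ:
  k1=λy_n ⇒ h·k1=z·y_n;  k2=λ(1+4/7z)y_n ⇒ h·k2=z(1+4/7z)y_n
  y_{n+1}/y_n = 1 − 3/7z + 10/7z(1+4/7z) = 1 + z + 40/49z²
  ⇒ R(z) = 1 + z + 40/49z².

Need |R(x)|<1, x<0.
x=-1.14: |R|=0.9209
R=1: x+40/49x²=0 ⇒ x=−49/40=-1.2250; min R=1−1/(4·40/49)=0.6937>−1
Confirm numerically:
  x=-1.144: |R|=0.92436 <1
  x=-0.919: |R|=0.77044 <1
  x=-0.878: |R|=0.75129 <1
  x=-0.578: |R|=0.69472 <1
  x=-1.620: |R|=1.52237 >1
  x=-1.565: |R|=1.43437 >1
  x=-1.545: |R|=1.40359 >1
Interval (-1.2250, 0).

(-1.2250,0); λ=-1 ⇒ h* = (49/40)/1 = 1.2250.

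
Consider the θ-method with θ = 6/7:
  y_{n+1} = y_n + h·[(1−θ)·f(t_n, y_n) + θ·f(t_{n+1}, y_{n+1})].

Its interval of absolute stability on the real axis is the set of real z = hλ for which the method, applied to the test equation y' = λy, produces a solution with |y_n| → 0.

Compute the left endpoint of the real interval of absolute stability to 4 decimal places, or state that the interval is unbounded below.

Test eqn y'=λy, z=hλ:
  y_{n+1} = y_n + z·[1/7·y_n + 6/7·y_{n+1}] ⇒ (1 − 6/7z)y_{n+1} = (1 + 1/7z)y_n
  Hence R(z) = (1 + 1/7z)/(1 − 6/7z).

Find x<0 with |R(x)|<1.
x=-1.17: |R|=0.4158
x=-2: |R|=0.2632
x=-10: |R|=0.0448
x=-100: |R|=0.1532
θ=6/7≥1/2 ⇒ |1+1/7x|<|1−6/7x| ∀x<0 ⇒ interval (−∞,0).

unbounded; (−∞, 0).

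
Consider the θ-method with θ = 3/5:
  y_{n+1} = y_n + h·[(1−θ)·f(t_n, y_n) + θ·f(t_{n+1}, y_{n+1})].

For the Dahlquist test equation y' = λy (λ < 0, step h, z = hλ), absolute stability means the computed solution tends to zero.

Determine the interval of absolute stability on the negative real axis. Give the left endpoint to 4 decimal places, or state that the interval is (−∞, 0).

(−∞, 0) — no finite endpoint.

With y'=λy (z=hλ):
  y_{n+1} = y_n + z·[2/5·y_n + 3/5·y_{n+1}] ⇒ (1 − 3/5z)y_{n+1} = (1 + 2/5z)y_n
  ⇒ R(z) = (1 + 2/5z)/(1 − 3/5z).

Solve |R(x)|<1 on ℝ⁻.
x=-0.69: |R|=0.5120
x=-2: |R|=0.0909
x=-10: |R|=0.4286
x=-100: |R|=0.6393
θ=3/5≥1/2 ⇒ |1+2/5x|<|1−3/5x| ∀x<0 ⇒ interval (−∞,0).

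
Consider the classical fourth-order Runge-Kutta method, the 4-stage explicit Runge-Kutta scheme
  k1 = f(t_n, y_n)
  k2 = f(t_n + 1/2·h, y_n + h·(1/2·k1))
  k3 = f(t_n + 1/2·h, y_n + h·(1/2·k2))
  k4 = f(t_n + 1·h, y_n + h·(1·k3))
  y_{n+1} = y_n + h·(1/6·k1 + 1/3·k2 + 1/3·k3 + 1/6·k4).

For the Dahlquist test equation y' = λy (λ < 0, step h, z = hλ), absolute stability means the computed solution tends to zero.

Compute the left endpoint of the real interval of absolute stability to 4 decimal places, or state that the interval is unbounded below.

With y'=λy (z=hλ):
  order 4, 4-stage ⇒ R(z)=1+z+z^2/2+z^3/6+z^4/24
  (e.g. R(-1.43)=0.27932, |R|=0.27932)

Find x<0 with |R(x)|<1.
x=-1.43: |R|=0.2793
|R(-1.96)|=0.3208 |R(-1.23)|=0.3117
Bisect:
  x_lo=-3.2708 |R|=2.0151  x_hi=-0.1381 |R|=0.8710
  mid=-1.70445 |R|=0.27451 →hi
  mid=-2.48761 |R|=0.63643 →hi
  mid=-2.87920 |R|=1.15106 →lo
  mid=-2.68341 |R|=0.85694 →hi
  mid=-2.78130 |R|=0.99400 →hi
  mid=-2.83025 |R|=1.06992 →lo
  mid=-2.80578 |R|=1.03132 →lo
  mid=-2.79354 |R|=1.01250 →lo
  mid=-2.78742 |R|=1.00321 →lo
  mid=-2.78436 |R|=0.99860 →hi
  ...
  [-2.78532,-2.78513] ⇒ x*=-2.7853
Interval (-2.7853, 0).

left endpoint -2.7853.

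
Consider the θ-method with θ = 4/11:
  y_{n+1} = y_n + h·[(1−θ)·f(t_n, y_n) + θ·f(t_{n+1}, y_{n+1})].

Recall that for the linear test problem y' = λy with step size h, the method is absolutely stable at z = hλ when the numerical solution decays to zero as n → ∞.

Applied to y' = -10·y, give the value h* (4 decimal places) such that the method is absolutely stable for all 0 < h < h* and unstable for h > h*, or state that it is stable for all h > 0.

Set f=λy, z=hλ:
  y_{n+1} = y_n + z·[7/11·y_n + 4/11·y_{n+1}] ⇒ (1 − 4/11z)y_{n+1} = (1 + 7/11z)y_n
  Hence R(z) = (1 + 7/11z)/(1 − 4/11z).

Find x<0 with |R(x)|<1.
x=-1.34: |R|=0.0990
R=−1: 1+7/11x = −1+4/11x ⇒ -3/11x=2 ⇒ x=2/(-3/11)=-7.3333
Confirm numerically:
  x=-6.142: |R|=0.89952 <1
  x=-5.390: |R|=0.82095 <1
  x=-5.197: |R|=0.79838 <1
  x=-3.488: |R|=0.53767 <1
  x=-7.525: |R|=1.01399 >1
  x=-7.368: |R|=1.00257 >1
Interval (-7.3333, 0).

(-7.3333,0); λ=-10 ⇒ h* = (22/3)/10 = 0.7333.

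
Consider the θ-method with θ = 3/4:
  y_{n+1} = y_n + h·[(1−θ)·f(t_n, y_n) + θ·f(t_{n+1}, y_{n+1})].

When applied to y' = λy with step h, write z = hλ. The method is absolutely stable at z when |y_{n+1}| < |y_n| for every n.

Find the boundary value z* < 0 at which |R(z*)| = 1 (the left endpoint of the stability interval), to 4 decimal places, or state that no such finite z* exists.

unbounded; (−∞, 0).

Set f=λy, z=hλ:
  y_{n+1} = y_n + z·[1/4·y_n + 3/4·y_{n+1}] ⇒ (1 − 3/4z)y_{n+1} = (1 + 1/4z)y_n
  Hence R(z) = (1 + 1/4z)/(1 − 3/4z).

Need |R(x)|<1, x<0.
x=-1.3: |R|=0.3418
x=-2: |R|=0.2000
x=-10: |R|=0.1765
x=-100: |R|=0.3158
θ=3/4≥1/2 ⇒ |1+1/4x|<|1−3/4x| ∀x<0 ⇒ stable on all of ℝ⁻.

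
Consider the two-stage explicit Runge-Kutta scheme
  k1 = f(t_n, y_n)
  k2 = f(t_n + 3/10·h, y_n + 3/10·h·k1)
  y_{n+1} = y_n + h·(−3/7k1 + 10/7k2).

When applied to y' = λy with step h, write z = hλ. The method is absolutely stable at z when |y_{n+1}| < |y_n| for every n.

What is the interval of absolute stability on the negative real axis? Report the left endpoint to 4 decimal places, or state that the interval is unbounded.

Test eqn y'=λy, z=hλ:
  k1=λy_n ⇒ h·k1=z·y_n;  k2=λ(1+3/10z)y_n ⇒ h·k2=z(1+3/10z)y_n
  y_{n+1}/y_n = 1 − 3/7z + 10/7z(1+3/10z) = 1 + z + 3/7z²
  R(z) = 1 + z + 3/7z².

Find x<0 with |R(x)|<1.
x=-1: |R|=0.4286
R=1: x+3/7x²=0 ⇒ x=−7/3=-2.3333; min R=1−1/(4·3/7)=0.4167>−1
Confirm numerically:
  x=-2.162: |R|=0.84125 <1
  x=-1.807: |R|=0.59239 <1
  x=-1.071: |R|=0.42059 <1
  x=-2.866: |R|=1.65427 >1
  x=-2.854: |R|=1.63685 >1
  x=-2.705: |R|=1.43087 >1
Stable set (-2.3333, 0).

(-2.3333, 0).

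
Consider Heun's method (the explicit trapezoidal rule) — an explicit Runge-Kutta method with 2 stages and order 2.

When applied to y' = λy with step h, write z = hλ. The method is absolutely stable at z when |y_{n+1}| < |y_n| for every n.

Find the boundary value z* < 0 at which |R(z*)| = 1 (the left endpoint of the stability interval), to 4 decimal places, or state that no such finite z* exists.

On y'=λy, z=hλ:
  order 2, 2-stage ⇒ R(z)=1+z+z^2/2
  (e.g. R(-1.54)=0.64580, |R|=0.64580)

Solve |R(x)|<1 on ℝ⁻.
x=-1.54: |R|=0.6458
|R(-2.11)|=1.1160 |R(-2.03)|=1.0304 |R(-1.25)|=0.5312
Bisect:
  x_lo=-2.7767 |R|=2.0784  x_hi=-0.2098 |R|=0.8122
  mid=-1.49326 |R|=0.62165 →hi
  mid=-2.13499 |R|=1.14410 →lo
  mid=-1.81412 |R|=0.83140 →hi
  mid=-1.97455 |R|=0.97488 →hi
  mid=-2.05477 |R|=1.05627 →lo
  mid=-2.01466 |R|=1.01477 →lo
  mid=-1.99461 |R|=0.99462 →hi
  mid=-2.00463 |R|=1.00465 →lo
  mid=-1.99962 |R|=0.99962 →hi
  ...
  [-2.00009,-1.99993] ⇒ x*=-2.0000
Interval (-2.0000, 0).

z* = -2.0000.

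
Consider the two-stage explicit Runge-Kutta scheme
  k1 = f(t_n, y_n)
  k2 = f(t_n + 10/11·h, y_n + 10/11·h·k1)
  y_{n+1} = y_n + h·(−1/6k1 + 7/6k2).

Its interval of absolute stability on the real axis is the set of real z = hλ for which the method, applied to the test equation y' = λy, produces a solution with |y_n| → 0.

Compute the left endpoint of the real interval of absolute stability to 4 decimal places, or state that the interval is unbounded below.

z* = -0.9429.

With y'=λy (z=hλ):
  k1=λy_n ⇒ h·k1=z·y_n;  k2=λ(1+10/11z)y_n ⇒ h·k2=z(1+10/11z)y_n
  y_{n+1}/y_n = 1 − 1/6z + 7/6z(1+10/11z) = 1 + z + 35/33z²
  so R(z) = 1 + z + 35/33z².

Solve |R(x)|<1 on ℝ⁻.
x=-0.77: |R|=0.8588
R=1: x+35/33x²=0 ⇒ x=−33/35=-0.9429; min R=1−1/(4·35/33)=0.7643>−1
Confirm numerically:
  x=-0.626: |R|=0.78963 <1
  x=-0.455: |R|=0.76457 <1
  x=-0.452: |R|=0.76469 <1
  x=-1.500: |R|=1.88636 >1
  x=-1.478: |R|=1.83888 >1
  x=-1.324: |R|=1.53522 >1
Interval (-0.9429, 0).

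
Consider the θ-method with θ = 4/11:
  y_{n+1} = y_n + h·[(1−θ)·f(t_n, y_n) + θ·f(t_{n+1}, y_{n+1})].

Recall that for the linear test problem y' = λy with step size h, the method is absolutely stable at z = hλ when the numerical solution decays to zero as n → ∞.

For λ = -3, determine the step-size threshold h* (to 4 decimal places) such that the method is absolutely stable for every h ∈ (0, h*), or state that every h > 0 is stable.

With y'=λy (z=hλ):
  y_{n+1} = y_n + z·[7/11·y_n + 4/11·y_{n+1}] ⇒ (1 − 4/11z)y_{n+1} = (1 + 7/11z)y_n
  Hence R(z) = (1 + 7/11z)/(1 − 4/11z).

Solve |R(x)|<1 on ℝ⁻.
x=-0.89: |R|=0.3276
R=−1: 1+7/11x = −1+4/11x ⇒ -3/11x=2 ⇒ x=2/(-3/11)=-7.3333
Confirm numerically:
  x=-7.043: |R|=0.97776 <1
  x=-5.193: |R|=0.79790 <1
  x=-3.656: |R|=0.56947 <1
  x=-7.465: |R|=1.00967 >1
  x=-7.407: |R|=1.00544 >1
Stable set (-7.3333, 0).

(-7.3333,0); λ=-3 ⇒ h* = (22/3)/3 = 2.4444.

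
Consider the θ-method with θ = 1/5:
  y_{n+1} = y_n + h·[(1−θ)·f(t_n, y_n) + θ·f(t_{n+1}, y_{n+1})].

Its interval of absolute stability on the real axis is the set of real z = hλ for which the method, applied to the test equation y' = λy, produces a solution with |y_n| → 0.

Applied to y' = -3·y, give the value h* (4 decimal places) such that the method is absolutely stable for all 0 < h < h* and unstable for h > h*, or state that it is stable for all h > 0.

(-3.3333,0); λ=-3 ⇒ h* = (10/3)/3 = 1.1111.

On y'=λy, z=hλ:
  y_{n+1} = y_n + z·[4/5·y_n + 1/5·y_{n+1}] ⇒ (1 − 1/5z)y_{n+1} = (1 + 4/5z)y_n
  ⇒ R(z) = (1 + 4/5z)/(1 − 1/5z).

Boundary: |R(x)|=1, x<0.
x=-0.81: |R|=0.3029
R=−1: 1+4/5x = −1+1/5x ⇒ -3/5x=2 ⇒ x=2/(-3/5)=-3.3333
Confirm numerically:
  x=-3.076: |R|=0.90441 <1
  x=-2.829: |R|=0.80674 <1
  x=-2.653: |R|=0.73331 <1
  x=-1.447: |R|=0.12223 <1
  x=-3.745: |R|=1.14122 >1
  x=-3.534: |R|=1.07054 >1
  x=-3.367: |R|=1.01207 >1
Interval (-3.3333, 0).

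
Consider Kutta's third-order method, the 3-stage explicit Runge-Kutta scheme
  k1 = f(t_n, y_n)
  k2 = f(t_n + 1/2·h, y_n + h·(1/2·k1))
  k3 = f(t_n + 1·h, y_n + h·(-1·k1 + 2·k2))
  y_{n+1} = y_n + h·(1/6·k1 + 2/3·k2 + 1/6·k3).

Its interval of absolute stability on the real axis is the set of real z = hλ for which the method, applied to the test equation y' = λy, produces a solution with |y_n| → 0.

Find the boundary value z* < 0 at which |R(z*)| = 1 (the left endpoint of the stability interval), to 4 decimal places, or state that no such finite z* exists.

Set f=λy, z=hλ:
  order 3, 3-stage ⇒ R(z)=1+z+z^2/2+z^3/6
  (e.g. R(-1.04)=0.31332, |R|=0.31332)

Find x<0 with |R(x)|<1.
x=-1.04: |R|=0.3133
|R(-2.31)|=0.6963 |R(-1.86)|=0.2027 |R(-1.55)|=0.0306
Bisect:
  x_lo=-3.2065 |R|=2.5605  x_hi=-0.2696 |R|=0.7635
  mid=-1.73806 |R|=0.10270 →hi
  mid=-2.47230 |R|=0.93473 →hi
  mid=-2.83942 |R|=1.62366 →lo
  mid=-2.65586 |R|=1.25130 →lo
  mid=-2.56408 |R|=1.08642 →lo
  mid=-2.51819 |R|=1.00898 →lo
  mid=-2.49525 |R|=0.97146 →hi
  mid=-2.50672 |R|=0.99012 →hi
  ...
  [-2.51281,-2.51263] ⇒ x*=-2.5127
Interval (-2.5127, 0).

z* = -2.5127.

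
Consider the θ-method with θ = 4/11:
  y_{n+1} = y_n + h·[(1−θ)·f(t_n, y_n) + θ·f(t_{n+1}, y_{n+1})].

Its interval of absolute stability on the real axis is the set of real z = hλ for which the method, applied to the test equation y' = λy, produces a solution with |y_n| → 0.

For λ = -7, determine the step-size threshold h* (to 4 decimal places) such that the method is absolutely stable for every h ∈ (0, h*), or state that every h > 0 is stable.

Set f=λy, z=hλ:
  y_{n+1} = y_n + z·[7/11·y_n + 4/11·y_{n+1}] ⇒ (1 − 4/11z)y_{n+1} = (1 + 7/11z)y_n
  ⇒ R(z) = (1 + 7/11z)/(1 − 4/11z).

Boundary: |R(x)|=1, x<0.
x=-1.68: |R|=0.0429
R=−1: 1+7/11x = −1+4/11x ⇒ -3/11x=2 ⇒ x=2/(-3/11)=-7.3333
Confirm numerically:
  x=-6.810: |R|=0.95894 <1
  x=-5.934: |R|=0.87915 <1
  x=-4.431: |R|=0.69687 <1
  x=-7.738: |R|=1.02894 >1
  x=-7.587: |R|=1.01840 >1
  x=-7.422: |R|=1.00654 >1
Interval (-7.3333, 0).

(-7.3333,0); λ=-7 ⇒ h* = (22/3)/7 = 1.0476.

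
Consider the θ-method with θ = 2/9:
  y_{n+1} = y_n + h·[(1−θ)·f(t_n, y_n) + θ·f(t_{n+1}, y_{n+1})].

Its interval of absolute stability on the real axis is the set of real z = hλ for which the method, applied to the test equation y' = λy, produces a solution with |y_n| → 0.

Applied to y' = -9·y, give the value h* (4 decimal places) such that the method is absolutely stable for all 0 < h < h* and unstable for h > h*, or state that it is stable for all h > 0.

With y'=λy (z=hλ):
  y_{n+1} = y_n + z·[7/9·y_n + 2/9·y_{n+1}] ⇒ (1 − 2/9z)y_{n+1} = (1 + 7/9z)y_n
  R(z) = (1 + 7/9z)/(1 − 2/9z).

Find x<0 with |R(x)|<1.
x=-0.67: |R|=0.4168
R=−1: 1+7/9x = −1+2/9x ⇒ -5/9x=2 ⇒ x=2/(-5/9)=-3.6000
Confirm numerically:
  x=-2.907: |R|=0.76610 <1
  x=-1.876: |R|=0.32403 <1
  x=-1.687: |R|=0.22701 <1
  x=-4.133: |R|=1.15435 >1
  x=-3.782: |R|=1.05494 >1
  x=-3.665: |R|=1.01990 >1
So |R|<1 on (-3.6000, 0).

(-3.6000,0); λ=-9 ⇒ h* = (18/5)/9 = 0.4000.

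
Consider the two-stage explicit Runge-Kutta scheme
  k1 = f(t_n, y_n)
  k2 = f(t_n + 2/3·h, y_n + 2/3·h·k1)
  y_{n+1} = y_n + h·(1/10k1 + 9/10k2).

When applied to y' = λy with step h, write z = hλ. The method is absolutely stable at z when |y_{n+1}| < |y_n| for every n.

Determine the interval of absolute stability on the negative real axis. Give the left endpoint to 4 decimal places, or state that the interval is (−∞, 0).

z∈(-1.6667,0).

On y'=λy, z=hλ:
  k1=λy_n ⇒ h·k1=z·y_n;  k2=λ(1+2/3z)y_n ⇒ h·k2=z(1+2/3z)y_n
  y_{n+1}/y_n = 1 + 1/10z + 9/10z(1+2/3z) = 1 + z + 3/5z²
  R(z) = 1 + z + 3/5z².

Solve |R(x)|<1 on ℝ⁻.
x=-1.51: |R|=0.8581
R=1: x+3/5x²=0 ⇒ x=−5/3=-1.6667; min R=1−1/(4·3/5)=0.5833>−1
Confirm numerically:
  x=-1.122: |R|=0.63333 <1
  x=-0.753: |R|=0.58721 <1
  x=-0.725: |R|=0.59038 <1
  x=-0.671: |R|=0.59914 <1
  x=-2.185: |R|=1.67954 >1
  x=-2.153: |R|=1.62825 >1
Stable set (-1.6667, 0).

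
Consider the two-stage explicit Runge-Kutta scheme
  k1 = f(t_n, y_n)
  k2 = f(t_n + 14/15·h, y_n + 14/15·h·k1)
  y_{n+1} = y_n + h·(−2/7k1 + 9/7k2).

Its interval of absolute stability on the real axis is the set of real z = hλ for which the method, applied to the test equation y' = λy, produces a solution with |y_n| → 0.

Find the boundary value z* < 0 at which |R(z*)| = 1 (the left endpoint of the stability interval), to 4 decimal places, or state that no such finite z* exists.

With y'=λy (z=hλ):
  k1=λy_n ⇒ h·k1=z·y_n;  k2=λ(1+14/15z)y_n ⇒ h·k2=z(1+14/15z)y_n
  y_{n+1}/y_n = 1 − 2/7z + 9/7z(1+14/15z) = 1 + z + 6/5z²
  R(z) = 1 + z + 6/5z².

Solve |R(x)|<1 on ℝ⁻.
x=-1.64: |R|=2.5875
R=1: x+6/5x²=0 ⇒ x=−5/6=-0.8333; min R=1−1/(4·6/5)=0.7917>−1
Confirm numerically:
  x=-0.782: |R|=0.95183 <1
  x=-0.405: |R|=0.79183 <1
  x=-0.403: |R|=0.79189 <1
  x=-0.377: |R|=0.79355 <1
  x=-1.361: |R|=1.86179 >1
  x=-1.200: |R|=1.52800 >1
Interval (-0.8333, 0).

left endpoint -0.8333.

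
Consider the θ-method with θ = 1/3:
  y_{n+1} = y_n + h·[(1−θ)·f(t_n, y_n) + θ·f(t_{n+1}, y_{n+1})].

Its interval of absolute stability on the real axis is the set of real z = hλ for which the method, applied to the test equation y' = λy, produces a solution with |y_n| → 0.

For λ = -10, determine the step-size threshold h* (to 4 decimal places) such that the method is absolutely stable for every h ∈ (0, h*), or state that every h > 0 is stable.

Test eqn y'=λy, z=hλ:
  y_{n+1} = y_n + z·[2/3·y_n + 1/3·y_{n+1}] ⇒ (1 − 1/3z)y_{n+1} = (1 + 2/3z)y_n
  Hence R(z) = (1 + 2/3z)/(1 − 1/3z).

Need |R(x)|<1, x<0.
x=-0.72: |R|=0.4194
R=−1: 1+2/3x = −1+1/3x ⇒ -1/3x=2 ⇒ x=2/(-1/3)=-6.0000
Confirm numerically:
  x=-5.483: |R|=0.93905 <1
  x=-4.929: |R|=0.86493 <1
  x=-3.936: |R|=0.70242 <1
  x=-3.274: |R|=0.56551 <1
  x=-6.435: |R|=1.04610 >1
  x=-6.225: |R|=1.02439 >1
Stable set (-6.0000, 0).

(-6.0000,0); λ=-10 ⇒ h* = (6)/10 = 0.6000.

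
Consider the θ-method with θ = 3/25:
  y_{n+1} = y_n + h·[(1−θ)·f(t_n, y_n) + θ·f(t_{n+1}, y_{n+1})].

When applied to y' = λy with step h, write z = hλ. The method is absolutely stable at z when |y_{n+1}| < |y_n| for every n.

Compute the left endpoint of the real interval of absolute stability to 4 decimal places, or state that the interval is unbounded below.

On y'=λy, z=hλ:
  y_{n+1} = y_n + z·[22/25·y_n + 3/25·y_{n+1}] ⇒ (1 − 3/25z)y_{n+1} = (1 + 22/25z)y_n
  Hence R(z) = (1 + 22/25z)/(1 − 3/25z).

Boundary: |R(x)|=1, x<0.
x=-0.43: |R|=0.5911
R=−1: 1+22/25x = −1+3/25x ⇒ -19/25x=2 ⇒ x=2/(-19/25)=-2.6316
Confirm numerically:
  x=-1.881: |R|=0.53461 <1
  x=-1.508: |R|=0.27693 <1
  x=-1.176: |R|=0.03057 <1
  x=-2.905: |R|=1.15409 >1
  x=-2.845: |R|=1.12092 >1
Interval (-2.6316, 0).

left endpoint -2.6316.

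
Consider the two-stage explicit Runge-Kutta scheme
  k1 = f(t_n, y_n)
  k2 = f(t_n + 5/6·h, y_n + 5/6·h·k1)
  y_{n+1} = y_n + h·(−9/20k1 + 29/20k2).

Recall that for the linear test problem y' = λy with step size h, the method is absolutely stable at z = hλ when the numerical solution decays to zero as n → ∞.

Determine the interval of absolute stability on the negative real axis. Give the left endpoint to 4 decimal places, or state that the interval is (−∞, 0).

On y'=λy, z=hλ:
  k1=λy_n ⇒ h·k1=z·y_n;  k2=λ(1+5/6z)y_n ⇒ h·k2=z(1+5/6z)y_n
  y_{n+1}/y_n = 1 − 9/20z + 29/20z(1+5/6z) = 1 + z + 29/24z²
  ⇒ R(z) = 1 + z + 29/24z².

Boundary: |R(x)|=1, x<0.
x=-0.36: |R|=0.7966
R=1: x+29/24x²=0 ⇒ x=−24/29=-0.8276; min R=1−1/(4·29/24)=0.7931>−1
Confirm numerically:
  x=-0.618: |R|=0.84349 <1
  x=-0.536: |R|=0.81115 <1
  x=-0.381: |R|=0.79440 <1
  x=-0.917: |R|=1.09907 >1
  x=-0.905: |R|=1.08466 >1
  x=-0.876: |R|=1.05125 >1
So |R|<1 on (-0.8276, 0).

(-0.8276, 0).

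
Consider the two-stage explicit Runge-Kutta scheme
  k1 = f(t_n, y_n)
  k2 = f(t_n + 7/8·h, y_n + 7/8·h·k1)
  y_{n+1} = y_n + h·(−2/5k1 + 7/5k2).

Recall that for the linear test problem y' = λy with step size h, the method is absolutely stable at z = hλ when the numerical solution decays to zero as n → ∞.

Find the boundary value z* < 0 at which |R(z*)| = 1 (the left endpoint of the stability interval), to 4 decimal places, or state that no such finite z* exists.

With y'=λy (z=hλ):
  k1=λy_n ⇒ h·k1=z·y_n;  k2=λ(1+7/8z)y_n ⇒ h·k2=z(1+7/8z)y_n
  y_{n+1}/y_n = 1 − 2/5z + 7/5z(1+7/8z) = 1 + z + 49/40z²
  ⇒ R(z) = 1 + z + 49/40z².

Need |R(x)|<1, x<0.
x=-1.11: |R|=1.3993
R=1: x+49/40x²=0 ⇒ x=−40/49=-0.8163; min R=1−1/(4·49/40)=0.7959>−1
Confirm numerically:
  x=-0.570: |R|=0.82800 <1
  x=-0.477: |R|=0.80172 <1
  x=-0.469: |R|=0.80045 <1
  x=-1.187: |R|=1.53899 >1
  x=-1.186: |R|=1.53708 >1
Stable set (-0.8163, 0).

left endpoint -0.8163.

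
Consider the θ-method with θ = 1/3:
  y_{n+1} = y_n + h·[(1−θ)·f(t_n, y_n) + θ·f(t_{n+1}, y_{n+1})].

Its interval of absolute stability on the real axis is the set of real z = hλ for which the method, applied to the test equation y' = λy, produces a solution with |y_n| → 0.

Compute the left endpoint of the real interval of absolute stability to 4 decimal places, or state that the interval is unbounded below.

z* = -6.0000.

On y'=λy, z=hλ:
  y_{n+1} = y_n + z·[2/3·y_n + 1/3·y_{n+1}] ⇒ (1 − 1/3z)y_{n+1} = (1 + 2/3z)y_n
  R(z) = (1 + 2/3z)/(1 − 1/3z).

Find x<0 with |R(x)|<1.
x=-1.49: |R|=0.0045
R=−1: 1+2/3x = −1+1/3x ⇒ -1/3x=2 ⇒ x=2/(-1/3)=-6.0000
Confirm numerically:
  x=-3.643: |R|=0.64519 <1
  x=-3.150: |R|=0.53659 <1
  x=-2.691: |R|=0.41856 <1
  x=-6.373: |R|=1.03980 >1
  x=-6.191: |R|=1.02078 >1
  x=-6.051: |R|=1.00563 >1
Stable set (-6.0000, 0).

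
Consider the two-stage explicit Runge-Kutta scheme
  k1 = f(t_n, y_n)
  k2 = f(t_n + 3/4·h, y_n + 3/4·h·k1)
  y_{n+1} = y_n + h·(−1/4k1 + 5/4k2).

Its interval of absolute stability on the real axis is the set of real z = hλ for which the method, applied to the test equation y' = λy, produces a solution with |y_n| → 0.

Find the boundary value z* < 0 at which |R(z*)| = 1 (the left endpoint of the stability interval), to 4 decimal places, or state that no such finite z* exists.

left endpoint -1.0667.

Set f=λy, z=hλ:
  k1=λy_n ⇒ h·k1=z·y_n;  k2=λ(1+3/4z)y_n ⇒ h·k2=z(1+3/4z)y_n
  y_{n+1}/y_n = 1 − 1/4z + 5/4z(1+3/4z) = 1 + z + 15/16z²
  R(z) = 1 + z + 15/16z².

Boundary: |R(x)|=1, x<0.
x=-1.1: |R|=1.0344
R=1: x+15/16x²=0 ⇒ x=−16/15=-1.0667; min R=1−1/(4·15/16)=0.7333>−1
Confirm numerically:
  x=-0.906: |R|=0.86353 <1
  x=-0.810: |R|=0.80509 <1
  x=-0.690: |R|=0.75634 <1
  x=-1.336: |R|=1.33734 >1
  x=-1.178: |R|=1.12295 >1
Interval (-1.0667, 0).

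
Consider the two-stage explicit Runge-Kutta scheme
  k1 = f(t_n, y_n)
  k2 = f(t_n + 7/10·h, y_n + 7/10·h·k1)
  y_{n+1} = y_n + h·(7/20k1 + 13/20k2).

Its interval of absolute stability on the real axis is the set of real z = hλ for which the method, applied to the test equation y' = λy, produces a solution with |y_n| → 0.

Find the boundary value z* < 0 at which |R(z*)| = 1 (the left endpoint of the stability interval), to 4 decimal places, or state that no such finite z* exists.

left endpoint -2.1978.

On y'=λy, z=hλ:
  k1=λy_n ⇒ h·k1=z·y_n;  k2=λ(1+7/10z)y_n ⇒ h·k2=z(1+7/10z)y_n
  y_{n+1}/y_n = 1 + 7/20z + 13/20z(1+7/10z) = 1 + z + 91/200z²
  R(z) = 1 + z + 91/200z².

Need |R(x)|<1, x<0.
x=-1.07: |R|=0.4509
R=1: x+91/200x²=0 ⇒ x=−200/91=-2.1978; min R=1−1/(4·91/200)=0.4505>−1
Confirm numerically:
  x=-1.873: |R|=0.72320 <1
  x=-1.781: |R|=0.66224 <1
  x=-1.673: |R|=0.60051 <1
  x=-0.980: |R|=0.45698 <1
  x=-2.407: |R|=1.22911 >1
  x=-2.264: |R|=1.06819 >1
So |R|<1 on (-2.1978, 0).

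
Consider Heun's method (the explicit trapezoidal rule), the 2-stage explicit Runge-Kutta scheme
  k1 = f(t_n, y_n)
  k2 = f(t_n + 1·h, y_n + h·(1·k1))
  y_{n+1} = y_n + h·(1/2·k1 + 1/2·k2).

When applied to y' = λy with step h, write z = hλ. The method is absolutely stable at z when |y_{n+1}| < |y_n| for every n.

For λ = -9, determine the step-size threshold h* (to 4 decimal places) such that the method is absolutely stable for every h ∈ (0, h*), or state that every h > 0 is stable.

(-2.0000,0); λ=-9 ⇒ h* = 0.2222.

On y'=λy, z=hλ:
  order 2, 2-stage ⇒ R(z)=1+z+z^2/2
  (e.g. R(-1.7)=0.74500, |R|=0.74500)

Need |R(x)|<1, x<0.
x=-1.7: |R|=0.7450
|R(-2.39)|=1.4661 |R(-1.99)|=0.9900 |R(-1.14)|=0.5098
Bisect:
  x_lo=-2.5879 |R|=1.7607  x_hi=-0.1744 |R|=0.8408
  mid=-1.38116 |R|=0.57264 →hi
  mid=-1.98453 |R|=0.98465 →hi
  mid=-2.28622 |R|=1.32718 →lo
  mid=-2.13538 |R|=1.14454 →lo
  mid=-2.05996 |R|=1.06175 →lo
  mid=-2.02224 |R|=1.02249 →lo
  mid=-2.00339 |R|=1.00340 →lo
  mid=-1.99396 |R|=0.99398 →hi
  mid=-1.99868 |R|=0.99868 →hi
  ...
  [-2.00000,-1.99985] ⇒ x*=-2.0000
Interval (-2.0000, 0).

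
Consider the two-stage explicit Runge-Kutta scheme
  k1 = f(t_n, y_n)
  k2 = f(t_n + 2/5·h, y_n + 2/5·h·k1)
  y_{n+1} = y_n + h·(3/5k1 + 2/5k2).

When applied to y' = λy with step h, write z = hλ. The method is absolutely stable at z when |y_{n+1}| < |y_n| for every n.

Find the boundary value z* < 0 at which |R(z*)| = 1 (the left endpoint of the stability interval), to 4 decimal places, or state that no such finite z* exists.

left endpoint -6.2500.

With y'=λy (z=hλ):
  k1=λy_n ⇒ h·k1=z·y_n;  k2=λ(1+2/5z)y_n ⇒ h·k2=z(1+2/5z)y_n
  y_{n+1}/y_n = 1 + 3/5z + 2/5z(1+2/5z) = 1 + z + 4/25z²
  R(z) = 1 + z + 4/25z².

Find x<0 with |R(x)|<1.
x=-1.14: |R|=0.0679
R=1: x+4/25x²=0 ⇒ x=−25/4=-6.2500; min R=1−1/(4·4/25)=-0.5625>−1
Confirm numerically:
  x=-5.279: |R|=0.17985 <1
  x=-4.237: |R|=0.36465 <1
  x=-4.076: |R|=0.41780 <1
  x=-6.666: |R|=1.44369 >1
  x=-6.513: |R|=1.27407 >1
  x=-6.324: |R|=1.07488 >1
Stable set (-6.2500, 0).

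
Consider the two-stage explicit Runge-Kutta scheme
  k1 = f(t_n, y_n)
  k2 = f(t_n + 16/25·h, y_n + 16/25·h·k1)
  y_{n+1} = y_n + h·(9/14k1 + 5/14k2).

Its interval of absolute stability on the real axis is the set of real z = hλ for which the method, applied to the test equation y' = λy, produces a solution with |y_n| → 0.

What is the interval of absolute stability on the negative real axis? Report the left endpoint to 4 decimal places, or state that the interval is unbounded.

Test eqn y'=λy, z=hλ:
  k1=λy_n ⇒ h·k1=z·y_n;  k2=λ(1+16/25z)y_n ⇒ h·k2=z(1+16/25z)y_n
  y_{n+1}/y_n = 1 + 9/14z + 5/14z(1+16/25z) = 1 + z + 8/35z²
  so R(z) = 1 + z + 8/35z².

Find x<0 with |R(x)|<1.
x=-0.5: |R|=0.5571
R=1: x+8/35x²=0 ⇒ x=−35/8=-4.3750; min R=1−1/(4·8/35)=-0.0938>−1
Confirm numerically:
  x=-3.640: |R|=0.38848 <1
  x=-2.832: |R|=0.00119 <1
  x=-1.785: |R|=0.05672 <1
  x=-4.936: |R|=1.63294 >1
  x=-4.906: |R|=1.59545 >1
  x=-4.785: |R|=1.44842 >1
Stable set (-4.3750, 0).

(-4.3750, 0).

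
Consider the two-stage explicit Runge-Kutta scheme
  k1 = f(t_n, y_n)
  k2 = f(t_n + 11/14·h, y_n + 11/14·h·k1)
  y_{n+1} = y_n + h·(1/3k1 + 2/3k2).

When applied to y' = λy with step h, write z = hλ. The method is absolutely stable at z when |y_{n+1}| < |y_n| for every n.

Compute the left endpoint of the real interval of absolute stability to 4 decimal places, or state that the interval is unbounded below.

Test eqn y'=λy, z=hλ:
  k1=λy_n ⇒ h·k1=z·y_n;  k2=λ(1+11/14z)y_n ⇒ h·k2=z(1+11/14z)y_n
  y_{n+1}/y_n = 1 + 1/3z + 2/3z(1+11/14z) = 1 + z + 11/21z²
  R(z) = 1 + z + 11/21z².

Need |R(x)|<1, x<0.
x=-1.39: |R|=0.6221
R=1: x+11/21x²=0 ⇒ x=−21/11=-1.9091; min R=1−1/(4·11/21)=0.5227>−1
Confirm numerically:
  x=-1.250: |R|=0.56845 <1
  x=-1.173: |R|=0.54772 <1
  x=-1.166: |R|=0.54615 <1
  x=-1.014: |R|=0.52458 <1
  x=-2.489: |R|=1.75606 >1
  x=-2.418: |R|=1.64457 >1
  x=-2.303: |R|=1.47519 >1
Stable set (-1.9091, 0).

left endpoint -1.9091.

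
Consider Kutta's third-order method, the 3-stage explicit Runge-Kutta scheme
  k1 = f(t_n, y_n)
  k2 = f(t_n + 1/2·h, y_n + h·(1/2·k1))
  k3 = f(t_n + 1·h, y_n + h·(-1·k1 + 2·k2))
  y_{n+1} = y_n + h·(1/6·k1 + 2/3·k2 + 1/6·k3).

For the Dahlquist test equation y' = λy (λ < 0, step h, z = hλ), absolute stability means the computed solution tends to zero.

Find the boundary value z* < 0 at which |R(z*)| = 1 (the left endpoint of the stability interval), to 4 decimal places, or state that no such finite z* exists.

With y'=λy (z=hλ):
  order 3, 3-stage ⇒ R(z)=1+z+z^2/2+z^3/6
  (e.g. R(-0.72)=0.47699, |R|=0.47699)

Boundary: |R(x)|=1, x<0.
x=-0.72: |R|=0.4770
|R(-2.28)|=0.6562 |R(-1.58)|=0.0108 |R(-1.55)|=0.0306
Bisect:
  x_lo=-3.2409 |R|=2.6626  x_hi=-0.0710 |R|=0.9315
  mid=-1.65593 |R|=0.04167 →hi
  mid=-2.44841 |R|=0.89730 →hi
  mid=-2.84465 |R|=1.63513 →lo
  mid=-2.64653 |R|=1.23390 →lo
  mid=-2.54747 |R|=1.05801 →lo
  mid=-2.49794 |R|=0.97582 →hi
  mid=-2.52270 |R|=1.01645 →lo
  mid=-2.51032 |R|=0.99602 →hi
  mid=-2.51651 |R|=1.00620 →lo
  ...
  [-2.51284,-2.51264] ⇒ x*=-2.5127
So |R|<1 on (-2.5127, 0).

z* = -2.5127.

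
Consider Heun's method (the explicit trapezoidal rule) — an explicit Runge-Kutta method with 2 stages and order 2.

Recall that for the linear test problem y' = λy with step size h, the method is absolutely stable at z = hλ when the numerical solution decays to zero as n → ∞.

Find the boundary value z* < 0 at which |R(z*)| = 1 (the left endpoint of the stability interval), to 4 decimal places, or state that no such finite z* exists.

With y'=λy (z=hλ):
  order 2, 2-stage ⇒ R(z)=1+z+z^2/2
  (e.g. R(-1.77)=0.79645, |R|=0.79645)

Find x<0 with |R(x)|<1.
x=-1.77: |R|=0.7964
|R(-2.17)|=1.1845 |R(-1.94)|=0.9418 |R(-1.36)|=0.5648
Bisect:
  x_lo=-2.4274 |R|=1.5187  x_hi=-0.2064 |R|=0.8149
  mid=-1.31688 |R|=0.55021 →hi
  mid=-1.87214 |R|=0.88032 →hi
  mid=-2.14977 |R|=1.16099 →lo
  mid=-2.01096 |R|=1.01102 →lo
  mid=-1.94155 |R|=0.94326 →hi
  mid=-1.97626 |R|=0.97654 →hi
  mid=-1.99361 |R|=0.99363 →hi
  mid=-2.00228 |R|=1.00229 →lo
  mid=-1.99795 |R|=0.99795 →hi
  ...
  [-2.00011,-1.99998] ⇒ x*=-2.0000
Stable set (-2.0000, 0).

left endpoint -2.0000.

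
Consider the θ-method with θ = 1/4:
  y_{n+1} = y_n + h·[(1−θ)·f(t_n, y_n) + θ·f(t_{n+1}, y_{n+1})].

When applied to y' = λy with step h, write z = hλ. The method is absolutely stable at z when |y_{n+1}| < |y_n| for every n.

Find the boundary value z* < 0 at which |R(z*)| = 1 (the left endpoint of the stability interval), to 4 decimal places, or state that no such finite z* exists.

Set f=λy, z=hλ:
  y_{n+1} = y_n + z·[3/4·y_n + 1/4·y_{n+1}] ⇒ (1 − 1/4z)y_{n+1} = (1 + 3/4z)y_n
  Hence R(z) = (1 + 3/4z)/(1 − 1/4z).

Boundary: |R(x)|=1, x<0.
x=-0.99: |R|=0.2064
R=−1: 1+3/4x = −1+1/4x ⇒ -1/2x=2 ⇒ x=2/(-1/2)=-4.0000
Confirm numerically:
  x=-3.130: |R|=0.75596 <1
  x=-2.794: |R|=0.64498 <1
  x=-1.879: |R|=0.27845 <1
  x=-4.391: |R|=1.09320 >1
  x=-4.190: |R|=1.04640 >1
  x=-4.030: |R|=1.00747 >1
Stable set (-4.0000, 0).

left endpoint -4.0000.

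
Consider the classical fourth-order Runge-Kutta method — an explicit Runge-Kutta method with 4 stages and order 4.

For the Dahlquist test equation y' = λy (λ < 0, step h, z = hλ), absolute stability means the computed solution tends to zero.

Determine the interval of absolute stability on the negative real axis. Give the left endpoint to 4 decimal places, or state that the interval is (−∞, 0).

On y'=λy, z=hλ:
  order 4, 4-stage ⇒ R(z)=1+z+z^2/2+z^3/6+z^4/24
  (e.g. R(-0.71)=0.49299, |R|=0.49299)

Find x<0 with |R(x)|<1.
x=-0.71: |R|=0.4930
|R(-2.78)|=0.9920 |R(-1.26)|=0.3054 |R(-0.56)|=0.5716
Bisect:
  x_lo=-3.2450 |R|=1.9450  x_hi=-0.0599 |R|=0.9418
  mid=-1.65245 |R|=0.27149 →hi
  mid=-2.44871 |R|=0.60032 →hi
  mid=-2.84684 |R|=1.09683 →lo
  mid=-2.64778 |R|=0.81170 →hi
  mid=-2.74731 |R|=0.94422 →hi
  mid=-2.79707 |R|=1.01791 →lo
  mid=-2.77219 |R|=0.98043 →hi
  mid=-2.78463 |R|=0.99900 →hi
  mid=-2.79085 |R|=1.00842 →lo
  mid=-2.78774 |R|=1.00370 →lo
  ...
  [-2.78541,-2.78522] ⇒ x*=-2.7853
Stable set (-2.7853, 0).

(-2.7853, 0).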